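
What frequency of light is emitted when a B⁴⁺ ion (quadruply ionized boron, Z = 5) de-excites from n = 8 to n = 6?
1.00e+15 Hz

First, find the transition energy:
E_8 = -13.6057 × 5² / 8² = -5.31473 eV
E_6 = -13.6057 × 5² / 6² = -9.44840 eV
|ΔE| = |E_6 - E_8| = 4.13367 eV

Convert to Joules: E = 4.13367 eV × (1.602177 × 10⁻¹⁹ J/eV) = 6.6229e-19 J

Using E = hf:
f = E/h = 6.6229e-19 J / (6.62607 × 10⁻³⁴ J·s)
f = 1.00e+15 Hz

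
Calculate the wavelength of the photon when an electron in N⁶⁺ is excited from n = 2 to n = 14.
7.594 nm

First, find the transition energy using E_n = -13.6057 Z² / n² eV:
E_2 = -13.6057 × 7² / 2² = -166.66983 eV
E_14 = -13.6057 × 7² / 14² = -3.40143 eV

Photon energy: |ΔE| = |E_14 - E_2| = 163.26840 eV

Convert to wavelength using E = hc/λ with hc = 1239.84 eV·nm:
λ = hc/E = 1239.84 eV·nm / 163.26840 eV
λ = 7.594 nm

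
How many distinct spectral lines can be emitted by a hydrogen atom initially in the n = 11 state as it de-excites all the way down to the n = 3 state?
36

The electron can occupy levels n = 3, 4, ..., 11 during de-excitation — that is m = 11 - 3 + 1 = 9 distinct levels.

The number of distinct spectral lines equals the number of ways to choose 2 of these m levels (each pair gives one possible emission transition):

Number of lines = m(m-1)/2 = 9×8/2 = 36

These correspond to all possible transitions between the 9 levels:
11 → 10, 11 → 9, 11 → 8, 11 → 7, 11 → 6, 11 → 5, 11 → 4, 11 → 3...

Each transition produces a photon with a unique energy (and thus wavelength). This count does not depend on Z.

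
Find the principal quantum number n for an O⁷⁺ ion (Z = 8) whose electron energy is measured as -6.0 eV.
n = 12

The exact energy levels follow E_n = -13.6057 Z² / n² eV with Z = 8.

The measured value (-6.0 eV) is reported to only 2 significant figures, so we must test candidate n values and see which one matches to that precision.

Candidate energies:
  n = 10:  E = -13.6057 × 8² / 10² = -8.70765 eV
  n = 11:  E = -13.6057 × 8² / 11² = -7.19640 eV
  n = 12:  E = -13.6057 × 8² / 12² = -6.04698 eV  ← matches
  n = 13:  E = -13.6057 × 8² / 13² = -5.15245 eV
  n = 14:  E = -13.6057 × 8² / 14² = -4.44268 eV

Checking against the measurement of -6.0 eV (2 sig figs), only n = 12 agrees:
E_12 = -6.04698 eV, which rounds to -6.0 eV ✓

Therefore n = 12.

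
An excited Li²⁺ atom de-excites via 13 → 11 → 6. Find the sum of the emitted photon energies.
2.677 eV

The energy levels of Li²⁺ are E_n = -13.6057 × 3² / n² eV.

First transition (13 → 11):
ΔE₁ = |E_11 - E_13|
ΔE₁ = |-1.011994215 - (-0.724563905)| = 0.287430 eV

Second transition (11 → 6):
ΔE₂ = |E_6 - E_11|
ΔE₂ = |-3.401425000 - (-1.011994215)| = 2.389431 eV

Total energy released:
E_total = ΔE₁ + ΔE₂ = 0.287430 + 2.389431 = 2.677 eV

Note: This equals the direct transition 13 → 6: 2.677 eV ✓
Energy is conserved regardless of the path taken.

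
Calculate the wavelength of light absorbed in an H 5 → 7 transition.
4651.25 nm

First, find the transition energy using E_n = -13.6057 / n² eV:
E_5 = -13.6057 / 5² = -0.54422800 eV
E_7 = -13.6057 / 7² = -0.27766735 eV

Photon energy: |ΔE| = |E_7 - E_5| = 0.26656065 eV

Convert to wavelength using E = hc/λ with hc = 1239.84 eV·nm:
λ = hc/E = 1239.84 eV·nm / 0.26656065 eV
λ = 4651.25 nm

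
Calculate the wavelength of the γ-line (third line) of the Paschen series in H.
1093.51816 nm

The lines of a series are numbered from the longest wavelength (smallest ΔE) outward; the third line is the transition from n = n_f + 3 to n_f.
The Paschen series has all transitions ending at n_f = 3.

For H, the third line (γ-line) is the jump from n = 6 to n = 3:
E_6 = -13.6057 / 6² = -0.3779361111 eV
E_3 = -13.6057 / 3² = -1.5117444444 eV
ΔE = E_6 - E_3 = 1.1338083333 eV

λ = hc/E = 1239.84 eV·nm / 1.1338083333 eV
λ = 1093.51816 nm

This is the γ-line of the Paschen series in H.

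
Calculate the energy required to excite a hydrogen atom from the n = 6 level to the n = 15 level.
0.317466 eV

The energy levels of a hydrogen-like atom are E_n = -13.6057 eV / n².

Energy at n = 6: E_6 = -13.6057 / 6² = -0.377936111 eV
Energy at n = 15: E_15 = -13.6057 / 15² = -0.060469778 eV

The excitation energy is the difference:
ΔE = E_15 - E_6
ΔE = -0.060469778 - (-0.377936111)
ΔE = 0.317466 eV

Since this is positive, energy must be absorbed (photon absorption).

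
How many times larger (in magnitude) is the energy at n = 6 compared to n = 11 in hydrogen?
3.36111

Using E_n = -13.6057 Z² / n² eV with Z = 1:

E_6 = -13.6057 / 6² = -13.6057 / 36 = -0.37793611111 eV
E_11 = -13.6057 / 11² = -13.6057 / 121 = -0.11244380165 eV

The ratio is:
E_6/E_11 = (-0.37793611111) / (-0.11244380165)
E_6/E_11 = (-13.6057/36) / (-13.6057/121)
E_6/E_11 = 121/36
E_6/E_11 = 3.36111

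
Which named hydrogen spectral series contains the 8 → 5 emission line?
Pfund series

The spectral series in hydrogen are named based on the final (lower) energy level:
- Lyman series: n_final = 1 (ultraviolet)
- Balmer series: n_final = 2 (visible/near-UV)
- Paschen series: n_final = 3 (infrared)
- Brackett series: n_final = 4 (infrared)
- Pfund series: n_final = 5 (far infrared)

Since this transition ends at n = 5, it belongs to the Pfund series.

For reference, this 8 → 5 line has photon energy
ΔE = 13.6057 eV × (1/5² - 1/8²) = 0.3316389375 eV,
corresponding to wavelength λ = hc/ΔE = 1239.84 eV·nm / 0.3316389375 eV = 3738.5236 nm in the far infrared region.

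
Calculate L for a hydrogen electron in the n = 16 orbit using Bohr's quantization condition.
1.6873e-33 J·s (or 16ℏ)

In the Bohr model, angular momentum is quantized:
L = nℏ

where ℏ = h/(2π) = 1.054572e-34 J·s

For n = 16:
L = 16 × 1.054572e-34 J·s
L = 1.6873e-33 J·s

This can also be written as L = 16ℏ.
The angular momentum is an integer multiple of the reduced Planck constant.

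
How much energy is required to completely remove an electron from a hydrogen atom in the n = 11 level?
0.11244 eV

The ionization energy is the energy needed to remove the electron completely (n → ∞).

For hydrogen, E_n = -13.6057 eV / n².

At n = 11: E_11 = -13.6057 / 11² = -0.11244380 eV
At n = ∞: E_∞ = 0 eV

Ionization energy = E_∞ - E_11 = 0 - (-0.11244380) = 0.11244380 eV
Ionization energy ≈ 0.11244 eV

This is also called the binding energy of the electron in state n = 11.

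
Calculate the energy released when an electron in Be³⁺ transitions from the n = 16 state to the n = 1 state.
216.84 eV

The energy levels are E_n = -13.6057 Z² eV / n².

Energy at n = 16: E_16 = -13.6057 × 4² / 16² = -0.85036 eV
Energy at n = 1: E_1 = -13.6057 × 4² / 1² = -217.69120 eV

For emission (electron falling to lower state), the photon energy is:
E_photon = E_16 - E_1 = |-0.85036 - (-217.69120)|
E_photon = 216.84 eV

This energy is carried away by the emitted photon.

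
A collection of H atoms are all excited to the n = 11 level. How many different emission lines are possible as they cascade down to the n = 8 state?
6

The electron can occupy levels n = 8, 9, ..., 11 during de-excitation — that is m = 11 - 8 + 1 = 4 distinct levels.

The number of distinct spectral lines equals the number of ways to choose 2 of these m levels (each pair gives one possible emission transition):

Number of lines = m(m-1)/2 = 4×3/2 = 6

These correspond to all possible transitions between the 4 levels:
11 → 10, 11 → 9, 11 → 8, 10 → 9, 10 → 8, 9 → 8

Each transition produces a photon with a unique energy (and thus wavelength). This count does not depend on Z.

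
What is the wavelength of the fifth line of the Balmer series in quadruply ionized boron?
15.88 nm

The lines of a series are numbered from the longest wavelength (smallest ΔE) outward; the fifth line is the transition from n = n_f + 5 to n_f.
The Balmer series has all transitions ending at n_f = 2.

For B⁴⁺ (Z = 5), the fifth line (ε-line) is the jump from n = 7 to n = 2:
E_7 = -13.6057 × 5² / 7² = -6.9417 eV
E_2 = -13.6057 × 5² / 2² = -85.0356 eV
ΔE = E_7 - E_2 = 78.0939 eV

λ = hc/E = 1239.84 eV·nm / 78.0939 eV
λ = 15.88 nm

This is the ε-line of the Balmer series in B⁴⁺.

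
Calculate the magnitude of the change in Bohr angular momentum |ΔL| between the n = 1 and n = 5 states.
4.21829e-34 J·s (or 4ℏ)

In the Bohr model, L_n = nℏ where ℏ = 1.0545718e-34 J·s.

L_5 = 5ℏ = 5.2728590e-34 J·s
L_1 = 1ℏ = 1.0545718e-34 J·s

ΔL = L_5 - L_1 = (5 - 1)ℏ = 4ℏ
ΔL = 4 × 1.0545718e-34 J·s = 4.21829e-34 J·s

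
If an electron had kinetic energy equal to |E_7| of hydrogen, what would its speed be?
3.1253e+05 m/s (or 0.10% of c)

The binding energy at n = 7 for hydrogen is:
E_7 = -13.6057/7² = -0.27766735 eV
|E_7| = 0.27766735 eV

Convert to Joules:
KE = 0.27766735 eV × (1.602177 × 10⁻¹⁹ J/eV) = 4.448722e-20 J

Using KE = ½mv²:
v = √(2·KE/m_e)
v = √(2 × 4.448722e-20 J / 9.10938 × 10⁻³¹ kg)
v = 3.1253e+05 m/s

This is approximately 0.10% the speed of light.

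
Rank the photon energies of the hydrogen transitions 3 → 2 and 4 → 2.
4 → 2

Calculate the energy for each transition:

Transition 3 → 2:
ΔE₁ = |E_2 - E_3| = |-13.6057/2² - (-13.6057/3²)|
ΔE₁ = |-3.40142500000 - (-1.51174444444)| = 1.88968056 eV

Transition 4 → 2:
ΔE₂ = |E_2 - E_4| = |-13.6057/2² - (-13.6057/4²)|
ΔE₂ = |-3.40142500000 - (-0.85035625000)| = 2.55106875 eV

Since 2.55106875 eV > 1.88968056 eV, the transition 4 → 2 emits the more energetic photon.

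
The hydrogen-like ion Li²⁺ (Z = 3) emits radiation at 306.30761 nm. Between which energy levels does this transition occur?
n = 12 → n = 5

First, find the photon energy from the wavelength (hc = 1239.84 eV·nm):
E = hc/λ = 1239.84 eV·nm / 306.30761 nm = 4.0476957 eV

The energy levels of Li²⁺ satisfy E_n = -13.6057 × 3² / n² eV, so an emission n_i → n_f releases
ΔE = 13.6057 × 3² × (1/n_f² − 1/n_i²) eV.

Setting ΔE equal to the photon energy:
1/n_f² − 1/n_i² = 4.0476957 / (13.6057 × 3²) = 0.033055555

Since 1/n_i² must be positive, we need 1/n_f² > 0.033055555, i.e. n_f ≤ 5. For each allowed n_f, solve n_i = (1/n_f² − 0.033055555)^(−1/2) and check whether it is a whole number:
  n_f = 1: 1/n_i² = 1.000000000 − 0.033055555 = 0.966944445 → n_i = 1.017  (not an integer) ✗
  n_f = 2: 1/n_i² = 0.250000000 − 0.033055555 = 0.216944445 → n_i = 2.147  (not an integer) ✗
  n_f = 3: 1/n_i² = 0.111111111 − 0.033055555 = 0.078055556 → n_i = 3.579  (not an integer) ✗
  n_f = 4: 1/n_i² = 0.062500000 − 0.033055555 = 0.029444445 → n_i = 5.828  (not an integer) ✗
  n_f = 5: 1/n_i² = 0.040000000 − 0.033055555 = 0.006944445 → n_i = 12.000  → integer, n_i = 12 ✓

Only n_f = 5 gives an integer upper level, n_i = 12.

The transition is from n = 12 to n = 5 (emission).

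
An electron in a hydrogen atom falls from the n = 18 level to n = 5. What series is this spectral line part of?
Pfund series

The spectral series in hydrogen are named based on the final (lower) energy level:
- Lyman series: n_final = 1 (ultraviolet)
- Balmer series: n_final = 2 (visible/near-UV)
- Paschen series: n_final = 3 (infrared)
- Brackett series: n_final = 4 (infrared)
- Pfund series: n_final = 5 (far infrared)

Since this transition ends at n = 5, it belongs to the Pfund series.

For reference, this 18 → 5 line has photon energy
ΔE = 13.6057 eV × (1/5² - 1/18²) = 0.50223509877 eV,
corresponding to wavelength λ = hc/ΔE = 1239.84 eV·nm / 0.50223509877 eV = 2468.64467 nm in the far infrared region.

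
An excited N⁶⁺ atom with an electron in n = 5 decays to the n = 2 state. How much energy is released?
140.003 eV

The energy levels are E_n = -13.6057 Z² eV / n².

Energy at n = 5: E_5 = -13.6057 × 7² / 5² = -26.667172 eV
Energy at n = 2: E_2 = -13.6057 × 7² / 2² = -166.669825 eV

For emission (electron falling to lower state), the photon energy is:
E_photon = E_5 - E_2 = |-26.667172 - (-166.669825)|
E_photon = 140.003 eV

This energy is carried away by the emitted photon.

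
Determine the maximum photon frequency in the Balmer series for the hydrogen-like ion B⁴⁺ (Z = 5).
2.0562e+16 Hz

The series limit corresponds to the transition from n = ∞ to n = 2.
This is the highest energy (shortest wavelength) transition in the Balmer series.

E_∞ = 0 eV
E_2 = -13.6057 × 5² / 2² = -85.035625 eV

Energy at series limit:
ΔE = E_∞ - E_2 = 0 - (-85.035625) = 85.035625 eV
E = 85.035625 eV × (1.602177 × 10⁻¹⁹ J/eV) = 1.362421e-17 J
f = E/h = 1.362421e-17 J / (6.62607 × 10⁻³⁴ J·s) = 2.0562e+16 Hz

This energy equals the ionization energy from the n = 2 state of B⁴⁺.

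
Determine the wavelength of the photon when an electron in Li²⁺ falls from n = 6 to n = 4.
291.60 nm

First, find the transition energy using E_n = -13.6057 Z² / n² eV:
E_6 = -13.6057 × 3² / 6² = -3.401425 eV
E_4 = -13.6057 × 3² / 4² = -7.653206 eV

Photon energy: |ΔE| = |E_4 - E_6| = 4.251781 eV

Convert to wavelength using E = hc/λ with hc = 1239.84 eV·nm:
λ = hc/E = 1239.84 eV·nm / 4.251781 eV
λ = 291.60 nm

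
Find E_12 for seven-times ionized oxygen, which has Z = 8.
-6.0470 eV

For hydrogen-like ions, the energy levels scale with Z²:
E_n = -13.6057 Z² / n² eV

For O⁷⁺ (Z = 8) at n = 12:
E_12 = -13.6057 × 8² / 12²
E_12 = -13.6057 × 64 / 144
E_12 = -870.7648 / 144
E_12 = -6.0470 eV

The energy is 64 times more negative than hydrogen at the same n due to the stronger nuclear charge.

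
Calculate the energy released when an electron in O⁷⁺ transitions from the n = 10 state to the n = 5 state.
26.12294 eV

The energy levels are E_n = -13.6057 Z² eV / n².

Energy at n = 10: E_10 = -13.6057 × 8² / 10² = -8.70764800 eV
Energy at n = 5: E_5 = -13.6057 × 8² / 5² = -34.83059200 eV

For emission (electron falling to lower state), the photon energy is:
E_photon = E_10 - E_5 = |-8.70764800 - (-34.83059200)|
E_photon = 26.12294 eV

This energy is carried away by the emitted photon.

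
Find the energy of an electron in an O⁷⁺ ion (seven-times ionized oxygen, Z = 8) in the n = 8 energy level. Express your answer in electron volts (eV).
-13.606 eV

The energy levels of a hydrogen-like atom are given by:
E_n = -13.6057 Z² / n² eV  (with Z = 8 for O⁷⁺)

For n = 8:
E_8 = -13.6057 × 8² / 8²
E_8 = -13.6057 × 64 / 64
E_8 = -13.606 eV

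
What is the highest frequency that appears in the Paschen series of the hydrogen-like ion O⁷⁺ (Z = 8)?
2.339e+16 Hz

The series limit corresponds to the transition from n = ∞ to n = 3.
This is the highest energy (shortest wavelength) transition in the Paschen series.

E_∞ = 0 eV
E_3 = -13.6057 × 8² / 3² = -96.7516444 eV

Energy at series limit:
ΔE = E_∞ - E_3 = 0 - (-96.7516444) = 96.7516444 eV
E = 96.7516444 eV × (1.602177 × 10⁻¹⁹ J/eV) = 1.55013e-17 J
f = E/h = 1.55013e-17 J / (6.62607 × 10⁻³⁴ J·s) = 2.339e+16 Hz

This energy equals the ionization energy from the n = 3 state of O⁷⁺.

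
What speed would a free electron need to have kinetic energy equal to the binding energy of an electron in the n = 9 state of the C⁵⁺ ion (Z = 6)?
1.458e+06 m/s (or 0.49% of c)

The binding energy at n = 9 for C⁵⁺ is:
E_9 = -13.6057 × 6²/9² = -6.046978 eV
|E_9| = 6.046978 eV

Convert to Joules:
KE = 6.046978 eV × (1.602177 × 10⁻¹⁹ J/eV) = 9.68833e-19 J

Using KE = ½mv²:
v = √(2·KE/m_e)
v = √(2 × 9.68833e-19 J / 9.10938 × 10⁻³¹ kg)
v = 1.458e+06 m/s

This is approximately 0.49% the speed of light.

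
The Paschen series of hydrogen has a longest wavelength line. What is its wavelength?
1874.60256 nm

The longest wavelength corresponds to the smallest energy transition in the series.
The Paschen series has all transitions ending at n_f = 3.

For H, the first line (α-line) is the jump from n = 4 to n = 3:
E_4 = -13.6057 / 4² = -0.85035625000 eV
E_3 = -13.6057 / 3² = -1.51174444444 eV
ΔE = E_4 - E_3 = 0.66138819444 eV

λ = hc/E = 1239.84 eV·nm / 0.66138819444 eV
λ = 1874.60256 nm

This is the α-line of the Paschen series in H.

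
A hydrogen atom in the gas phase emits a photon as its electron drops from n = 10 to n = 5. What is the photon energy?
0.408171 eV

The energy levels are E_n = -13.6057 eV / n².

Energy at n = 10: E_10 = -13.6057 / 10² = -0.136057000 eV
Energy at n = 5: E_5 = -13.6057 / 5² = -0.544228000 eV

For emission (electron falling to lower state), the photon energy is:
E_photon = E_10 - E_5 = |-0.136057000 - (-0.544228000)|
E_photon = 0.408171 eV

This energy is carried away by the emitted photon.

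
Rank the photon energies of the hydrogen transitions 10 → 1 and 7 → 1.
10 → 1

Calculate the energy for each transition:

Transition 10 → 1:
ΔE₁ = |E_1 - E_10| = |-13.6057/1² - (-13.6057/10²)|
ΔE₁ = |-13.605700000000 - (-0.136057000000)| = 13.469643000 eV

Transition 7 → 1:
ΔE₂ = |E_1 - E_7| = |-13.6057/1² - (-13.6057/7²)|
ΔE₂ = |-13.605700000000 - (-0.277667346939)| = 13.328032653 eV

Since 13.469643000 eV > 13.328032653 eV, the transition 10 → 1 emits the more energetic photon.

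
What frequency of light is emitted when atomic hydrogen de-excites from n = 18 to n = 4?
1.95461e+14 Hz

First, find the transition energy:
E_18 = -13.6057 / 18² = -0.041992901 eV
E_4 = -13.6057 / 4² = -0.850356250 eV
|ΔE| = |E_4 - E_18| = 0.808363349 eV

Convert to Joules: E = 0.808363349 eV × (1.602177 × 10⁻¹⁹ J/eV) = 1.2951412e-19 J

Using E = hf:
f = E/h = 1.2951412e-19 J / (6.62607 × 10⁻³⁴ J·s)
f = 1.95461e+14 Hz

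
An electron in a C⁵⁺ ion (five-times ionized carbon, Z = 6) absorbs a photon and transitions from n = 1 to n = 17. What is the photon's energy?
488.110372 eV

The energy levels of a hydrogen-like atom are E_n = -13.6057 Z² eV / n².

Energy at n = 1: E_1 = -13.6057 × 6² / 1² = -489.805200000 eV
Energy at n = 17: E_17 = -13.6057 × 6² / 17² = -1.694827682 eV

The excitation energy is the difference:
ΔE = E_17 - E_1
ΔE = -1.694827682 - (-489.805200000)
ΔE = 488.110372 eV

Since this is positive, energy must be absorbed (photon absorption).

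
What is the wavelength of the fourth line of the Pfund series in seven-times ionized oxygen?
51.4875 nm

The lines of a series are numbered from the longest wavelength (smallest ΔE) outward; the fourth line is the transition from n = n_f + 4 to n_f.
The Pfund series has all transitions ending at n_f = 5.

For O⁷⁺ (Z = 8), the fourth line (δ-line) is the jump from n = 9 to n = 5:
E_9 = -13.6057 × 8² / 9² = -10.750183 eV
E_5 = -13.6057 × 8² / 5² = -34.830592 eV
ΔE = E_9 - E_5 = 24.080409 eV

λ = hc/E = 1239.84 eV·nm / 24.080409 eV
λ = 51.4875 nm

This is the δ-line of the Pfund series in O⁷⁺.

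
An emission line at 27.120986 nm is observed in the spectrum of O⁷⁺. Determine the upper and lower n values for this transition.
n = 10 → n = 4

First, find the photon energy from the wavelength (hc = 1239.84 eV·nm):
E = hc/λ = 1239.84 eV·nm / 27.120986 nm = 45.715152 eV

The energy levels of O⁷⁺ satisfy E_n = -13.6057 × 8² / n² eV, so an emission n_i → n_f releases
ΔE = 13.6057 × 8² × (1/n_f² − 1/n_i²) eV.

Setting ΔE equal to the photon energy:
1/n_f² − 1/n_i² = 45.715152 / (13.6057 × 8²) = 0.052500000

Since 1/n_i² must be positive, we need 1/n_f² > 0.052500000, i.e. n_f ≤ 4. For each allowed n_f, solve n_i = (1/n_f² − 0.052500000)^(−1/2) and check whether it is a whole number:
  n_f = 1: 1/n_i² = 1.000000000 − 0.052500000 = 0.947500000 → n_i = 1.027  (not an integer) ✗
  n_f = 2: 1/n_i² = 0.250000000 − 0.052500000 = 0.197500000 → n_i = 2.250  (not an integer) ✗
  n_f = 3: 1/n_i² = 0.111111111 − 0.052500000 = 0.058611111 → n_i = 4.131  (not an integer) ✗
  n_f = 4: 1/n_i² = 0.062500000 − 0.052500000 = 0.010000000 → n_i = 10.000  → integer, n_i = 10 ✓

Only n_f = 4 gives an integer upper level, n_i = 10.

The transition is from n = 10 to n = 4 (emission).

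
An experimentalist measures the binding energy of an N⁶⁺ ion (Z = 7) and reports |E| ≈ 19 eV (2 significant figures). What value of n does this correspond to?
n = 6

The exact energy levels follow E_n = -13.6057 Z² / n² eV with Z = 7.

The measured value (-19 eV) is reported to only 2 significant figures, so we must test candidate n values and see which one matches to that precision.

Candidate energies:
  n = 4:  E = -13.6057 × 7² / 4² = -41.66746 eV
  n = 5:  E = -13.6057 × 7² / 5² = -26.66717 eV
  n = 6:  E = -13.6057 × 7² / 6² = -18.51887 eV  ← matches
  n = 7:  E = -13.6057 × 7² / 7² = -13.60570 eV
  n = 8:  E = -13.6057 × 7² / 8² = -10.41686 eV

Checking against the measurement of -19 eV (2 sig figs), only n = 6 agrees:
E_6 = -18.51887 eV, which rounds to -19 eV ✓

Therefore n = 6.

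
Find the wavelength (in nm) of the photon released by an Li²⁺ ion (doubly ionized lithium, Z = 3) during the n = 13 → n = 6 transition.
463.169345 nm

First, find the transition energy using E_n = -13.6057 Z² / n² eV:
E_13 = -13.6057 × 3² / 13² = -0.7245639053 eV
E_6 = -13.6057 × 3² / 6² = -3.4014250000 eV

Photon energy: |ΔE| = |E_6 - E_13| = 2.6768610947 eV

Convert to wavelength using E = hc/λ with hc = 1239.84 eV·nm:
λ = hc/E = 1239.84 eV·nm / 2.6768610947 eV
λ = 463.169345 nm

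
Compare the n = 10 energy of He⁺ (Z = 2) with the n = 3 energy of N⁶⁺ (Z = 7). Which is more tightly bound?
N⁶⁺ at n = 3 (E = -74.075 eV)

Using E_n = -13.6057 Z² / n² eV:

He⁺ (Z = 2) at n = 10:
E = -13.6057 × 2² / 10² = -13.6057 × 4 / 100 = -0.544228 eV

N⁶⁺ (Z = 7) at n = 3:
E = -13.6057 × 7² / 3² = -13.6057 × 49 / 9 = -74.075478 eV

Since -74.075478 eV < -0.544228 eV,
N⁶⁺ at n = 3 is more tightly bound (requires more energy to ionize).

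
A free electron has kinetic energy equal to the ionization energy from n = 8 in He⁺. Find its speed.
5.46923e+05 m/s (or 0.18% of c)

The binding energy at n = 8 for He⁺ is:
E_8 = -13.6057 × 2²/8² = -0.850356250 eV
|E_8| = 0.850356250 eV

Convert to Joules:
KE = 0.850356250 eV × (1.602177 × 10⁻¹⁹ J/eV) = 1.3624212e-19 J

Using KE = ½mv²:
v = √(2·KE/m_e)
v = √(2 × 1.3624212e-19 J / 9.10938 × 10⁻³¹ kg)
v = 5.46923e+05 m/s

This is approximately 0.18% the speed of light.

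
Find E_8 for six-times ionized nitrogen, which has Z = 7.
-10.416864 eV

For hydrogen-like ions, the energy levels scale with Z²:
E_n = -13.6057 Z² / n² eV

For N⁶⁺ (Z = 7) at n = 8:
E_8 = -13.6057 × 7² / 8²
E_8 = -13.6057 × 49 / 64
E_8 = -666.6793 / 64
E_8 = -10.416864 eV

The energy is 49 times more negative than hydrogen at the same n due to the stronger nuclear charge.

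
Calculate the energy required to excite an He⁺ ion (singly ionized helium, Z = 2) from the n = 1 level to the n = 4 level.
51.02 eV

The energy levels of a hydrogen-like atom are E_n = -13.6057 Z² eV / n².

Energy at n = 1: E_1 = -13.6057 × 2² / 1² = -54.42280 eV
Energy at n = 4: E_4 = -13.6057 × 2² / 4² = -3.40143 eV

The excitation energy is the difference:
ΔE = E_4 - E_1
ΔE = -3.40143 - (-54.42280)
ΔE = 51.02 eV

Since this is positive, energy must be absorbed (photon absorption).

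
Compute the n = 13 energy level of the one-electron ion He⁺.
-0.32 eV

For hydrogen-like ions, the energy levels scale with Z²:
E_n = -13.6057 Z² / n² eV

For He⁺ (Z = 2) at n = 13:
E_13 = -13.6057 × 2² / 13²
E_13 = -13.6057 × 4 / 169
E_13 = -54.4228 / 169
E_13 = -0.32 eV

The energy is 4 times more negative than hydrogen at the same n due to the stronger nuclear charge.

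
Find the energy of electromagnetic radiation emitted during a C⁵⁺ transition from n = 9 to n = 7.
3.949 eV

The energy levels are E_n = -13.6057 Z² eV / n².

Energy at n = 9: E_9 = -13.6057 × 6² / 9² = -6.046978 eV
Energy at n = 7: E_7 = -13.6057 × 6² / 7² = -9.996024 eV

For emission (electron falling to lower state), the photon energy is:
E_photon = E_9 - E_7 = |-6.046978 - (-9.996024)|
E_photon = 3.949 eV

This energy is carried away by the emitted photon.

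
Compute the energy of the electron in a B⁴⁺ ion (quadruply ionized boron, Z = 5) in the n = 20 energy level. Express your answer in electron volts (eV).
-0.85036 eV

The energy levels of a hydrogen-like atom are given by:
E_n = -13.6057 Z² / n² eV  (with Z = 5 for B⁴⁺)

For n = 20:
E_20 = -13.6057 × 5² / 20²
E_20 = -13.6057 × 25 / 400
E_20 = -0.85036 eV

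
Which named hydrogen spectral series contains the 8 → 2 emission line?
Balmer series

The spectral series in hydrogen are named based on the final (lower) energy level:
- Lyman series: n_final = 1 (ultraviolet)
- Balmer series: n_final = 2 (visible/near-UV)
- Paschen series: n_final = 3 (infrared)
- Brackett series: n_final = 4 (infrared)
- Pfund series: n_final = 5 (far infrared)

Since this transition ends at n = 2, it belongs to the Balmer series.

For reference, this 8 → 2 line has photon energy
ΔE = 13.6057 eV × (1/2² - 1/8²) = 3.18883594 eV,
corresponding to wavelength λ = hc/ΔE = 1239.84 eV·nm / 3.18883594 eV = 388.8065 nm in the visible/near-UV region.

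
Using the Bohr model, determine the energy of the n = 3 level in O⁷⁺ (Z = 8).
-96.751644 eV

For hydrogen-like ions, the energy levels scale with Z²:
E_n = -13.6057 Z² / n² eV

For O⁷⁺ (Z = 8) at n = 3:
E_3 = -13.6057 × 8² / 3²
E_3 = -13.6057 × 64 / 9
E_3 = -870.7648 / 9
E_3 = -96.751644 eV

The energy is 64 times more negative than hydrogen at the same n due to the stronger nuclear charge.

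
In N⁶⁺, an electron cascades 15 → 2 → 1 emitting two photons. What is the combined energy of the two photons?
663.72 eV

The energy levels of N⁶⁺ are E_n = -13.6057 × 7² / n² eV.

First transition (15 → 2):
ΔE₁ = |E_2 - E_15|
ΔE₁ = |-166.66982500 - (-2.96301911)| = 163.70681 eV

Second transition (2 → 1):
ΔE₂ = |E_1 - E_2|
ΔE₂ = |-666.67930000 - (-166.66982500)| = 500.00948 eV

Total energy released:
E_total = ΔE₁ + ΔE₂ = 163.70681 + 500.00948 = 663.72 eV

Note: This equals the direct transition 15 → 1: 663.72 eV ✓
Energy is conserved regardless of the path taken.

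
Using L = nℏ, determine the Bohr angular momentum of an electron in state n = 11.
1.1600e-33 J·s (or 11ℏ)

In the Bohr model, angular momentum is quantized:
L = nℏ

where ℏ = h/(2π) = 1.054572e-34 J·s

For n = 11:
L = 11 × 1.054572e-34 J·s
L = 1.1600e-33 J·s

This can also be written as L = 11ℏ.
The angular momentum is an integer multiple of the reduced Planck constant.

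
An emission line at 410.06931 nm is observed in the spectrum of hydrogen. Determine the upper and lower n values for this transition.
n = 6 → n = 2

First, find the photon energy from the wavelength (hc = 1239.84 eV·nm):
E = hc/λ = 1239.84 eV·nm / 410.06931 nm = 3.0234889 eV

The energy levels of hydrogen satisfy E_n = -13.6057 / n² eV, so an emission n_i → n_f releases
ΔE = 13.6057 × (1/n_f² − 1/n_i²) eV.

Setting ΔE equal to the photon energy:
1/n_f² − 1/n_i² = 3.0234889 / 13.6057 = 0.22222222

Since 1/n_i² must be positive, we need 1/n_f² > 0.22222222, i.e. n_f ≤ 2. For each allowed n_f, solve n_i = (1/n_f² − 0.22222222)^(−1/2) and check whether it is a whole number:
  n_f = 1: 1/n_i² = 1.00000000 − 0.22222222 = 0.77777778 → n_i = 1.134  (not an integer) ✗
  n_f = 2: 1/n_i² = 0.25000000 − 0.22222222 = 0.02777778 → n_i = 6.000  → integer, n_i = 6 ✓

Only n_f = 2 gives an integer upper level, n_i = 6.

The transition is from n = 6 to n = 2 (emission).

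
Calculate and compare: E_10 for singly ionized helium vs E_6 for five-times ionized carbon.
C⁵⁺ at n = 6 (E = -13.61 eV)

Using E_n = -13.6057 Z² / n² eV:

He⁺ (Z = 2) at n = 10:
E = -13.6057 × 2² / 10² = -13.6057 × 4 / 100 = -0.54423 eV

C⁵⁺ (Z = 6) at n = 6:
E = -13.6057 × 6² / 6² = -13.6057 × 36 / 36 = -13.60570 eV

Since -13.60570 eV < -0.54423 eV,
C⁵⁺ at n = 6 is more tightly bound (requires more energy to ionize).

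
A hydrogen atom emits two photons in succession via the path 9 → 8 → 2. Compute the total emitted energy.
3.23345 eV

The energy levels of hydrogen are E_n = -13.6057 / n² eV.

First transition (9 → 8):
ΔE₁ = |E_8 - E_9|
ΔE₁ = |-0.21258906250 - (-0.16797160494)| = 0.04461746 eV

Second transition (8 → 2):
ΔE₂ = |E_2 - E_8|
ΔE₂ = |-3.40142500000 - (-0.21258906250)| = 3.18883594 eV

Total energy released:
E_total = ΔE₁ + ΔE₂ = 0.04461746 + 3.18883594 = 3.23345 eV

Note: This equals the direct transition 9 → 2: 3.23345 eV ✓
Energy is conserved regardless of the path taken.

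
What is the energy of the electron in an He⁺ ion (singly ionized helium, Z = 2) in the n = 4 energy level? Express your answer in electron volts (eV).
-3.4014 eV

The energy levels of a hydrogen-like atom are given by:
E_n = -13.6057 Z² / n² eV  (with Z = 2 for He⁺)

For n = 4:
E_4 = -13.6057 × 2² / 4²
E_4 = -13.6057 × 4 / 16
E_4 = -3.4014 eV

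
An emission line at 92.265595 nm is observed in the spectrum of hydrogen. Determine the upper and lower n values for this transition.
n = 9 → n = 1

First, find the photon energy from the wavelength (hc = 1239.84 eV·nm):
E = hc/λ = 1239.84 eV·nm / 92.265595 nm = 13.437728 eV

The energy levels of hydrogen satisfy E_n = -13.6057 / n² eV, so an emission n_i → n_f releases
ΔE = 13.6057 × (1/n_f² − 1/n_i²) eV.

Setting ΔE equal to the photon energy:
1/n_f² − 1/n_i² = 13.437728 / 13.6057 = 0.98765429

Since 1/n_i² must be positive, we need 1/n_f² > 0.98765429, i.e. n_f ≤ 1. For each allowed n_f, solve n_i = (1/n_f² − 0.98765429)^(−1/2) and check whether it is a whole number:
  n_f = 1: 1/n_i² = 1.00000000 − 0.98765429 = 0.01234571 → n_i = 9.000  → integer, n_i = 9 ✓

Only n_f = 1 gives an integer upper level, n_i = 9.

The transition is from n = 9 to n = 1 (emission).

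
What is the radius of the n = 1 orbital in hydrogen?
0.0529 nm (or 0.5292 Å)

The Bohr radius formula is:
r_n = n² a₀ / Z

where a₀ = 0.0529177 nm is the Bohr radius.

For H (Z = 1) at n = 1:
r_1 = 1² × 0.0529177 nm / 1
r_1 = 1 × 0.0529177 nm / 1
r_1 = 0.05292 nm / 1
r_1 = 0.0529 nm

The electron orbits at approximately 0.0529 nm from the nucleus.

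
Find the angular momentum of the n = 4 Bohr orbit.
4.22e-34 J·s (or 4ℏ)

In the Bohr model, angular momentum is quantized:
L = nℏ

where ℏ = h/(2π) = 1.0546e-34 J·s

For n = 4:
L = 4 × 1.0546e-34 J·s
L = 4.22e-34 J·s

This can also be written as L = 4ℏ.
The angular momentum is an integer multiple of the reduced Planck constant.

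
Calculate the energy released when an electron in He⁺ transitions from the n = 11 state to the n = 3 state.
5.597203 eV

The energy levels are E_n = -13.6057 Z² eV / n².

Energy at n = 11: E_11 = -13.6057 × 2² / 11² = -0.449775207 eV
Energy at n = 3: E_3 = -13.6057 × 2² / 3² = -6.046977778 eV

For emission (electron falling to lower state), the photon energy is:
E_photon = E_11 - E_3 = |-0.449775207 - (-6.046977778)|
E_photon = 5.597203 eV

This energy is carried away by the emitted photon.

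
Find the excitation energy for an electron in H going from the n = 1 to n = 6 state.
13.2278 eV

The energy levels of a hydrogen-like atom are E_n = -13.6057 eV / n².

Energy at n = 1: E_1 = -13.6057 / 1² = -13.6057000 eV
Energy at n = 6: E_6 = -13.6057 / 6² = -0.3779361 eV

The excitation energy is the difference:
ΔE = E_6 - E_1
ΔE = -0.3779361 - (-13.6057000)
ΔE = 13.2278 eV

Since this is positive, energy must be absorbed (photon absorption).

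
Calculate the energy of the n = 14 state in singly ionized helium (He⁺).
-0.277667 eV

For hydrogen-like ions, the energy levels scale with Z²:
E_n = -13.6057 Z² / n² eV

For He⁺ (Z = 2) at n = 14:
E_14 = -13.6057 × 2² / 14²
E_14 = -13.6057 × 4 / 196
E_14 = -54.4228 / 196
E_14 = -0.277667 eV

The energy is 4 times more negative than hydrogen at the same n due to the stronger nuclear charge.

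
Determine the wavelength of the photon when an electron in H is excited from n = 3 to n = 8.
954.343120 nm

First, find the transition energy using E_n = -13.6057 / n² eV:
E_3 = -13.6057 / 3² = -1.5117444444 eV
E_8 = -13.6057 / 8² = -0.2125890625 eV

Photon energy: |ΔE| = |E_8 - E_3| = 1.2991553819 eV

Convert to wavelength using E = hc/λ with hc = 1239.84 eV·nm:
λ = hc/E = 1239.84 eV·nm / 1.2991553819 eV
λ = 954.343120 nm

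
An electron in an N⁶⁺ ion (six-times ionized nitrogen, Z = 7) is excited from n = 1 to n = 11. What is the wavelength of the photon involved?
1.875222 nm

First, find the transition energy using E_n = -13.6057 Z² / n² eV:
E_1 = -13.6057 × 7² / 1² = -666.67930000 eV
E_11 = -13.6057 × 7² / 11² = -5.50974628 eV

Photon energy: |ΔE| = |E_11 - E_1| = 661.16955372 eV

Convert to wavelength using E = hc/λ with hc = 1239.84 eV·nm:
λ = hc/E = 1239.84 eV·nm / 661.16955372 eV
λ = 1.875222 nm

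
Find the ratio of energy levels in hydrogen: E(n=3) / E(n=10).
11.111

Using E_n = -13.6057 Z² / n² eV with Z = 1:

E_3 = -13.6057 / 3² = -13.6057 / 9 = -1.511744444 eV
E_10 = -13.6057 / 10² = -13.6057 / 100 = -0.136057000 eV

The ratio is:
E_3/E_10 = (-1.511744444) / (-0.136057000)
E_3/E_10 = (-13.6057/9) / (-13.6057/100)
E_3/E_10 = 100/9
E_3/E_10 = 11.111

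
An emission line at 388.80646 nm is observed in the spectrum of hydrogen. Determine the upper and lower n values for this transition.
n = 8 → n = 2

First, find the photon energy from the wavelength (hc = 1239.84 eV·nm):
E = hc/λ = 1239.84 eV·nm / 388.80646 nm = 3.1888359 eV

The energy levels of hydrogen satisfy E_n = -13.6057 / n² eV, so an emission n_i → n_f releases
ΔE = 13.6057 × (1/n_f² − 1/n_i²) eV.

Setting ΔE equal to the photon energy:
1/n_f² − 1/n_i² = 3.1888359 / 13.6057 = 0.23437500

Since 1/n_i² must be positive, we need 1/n_f² > 0.23437500, i.e. n_f ≤ 2. For each allowed n_f, solve n_i = (1/n_f² − 0.23437500)^(−1/2) and check whether it is a whole number:
  n_f = 1: 1/n_i² = 1.00000000 − 0.23437500 = 0.76562500 → n_i = 1.143  (not an integer) ✗
  n_f = 2: 1/n_i² = 0.25000000 − 0.23437500 = 0.01562500 → n_i = 8.000  → integer, n_i = 8 ✓

Only n_f = 2 gives an integer upper level, n_i = 8.

The transition is from n = 8 to n = 2 (emission).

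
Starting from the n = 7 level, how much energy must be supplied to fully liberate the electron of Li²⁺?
2.499 eV

The ionization energy is the energy needed to remove the electron completely (n → ∞).

For a hydrogen-like ion with Z = 3, E_n = -13.6057 Z² / n² eV.

At n = 7: E_7 = -13.6057 × 3² / 7² = -2.499006 eV
At n = ∞: E_∞ = 0 eV

Ionization energy = E_∞ - E_7 = 0 - (-2.499006) = 2.499006 eV
Ionization energy ≈ 2.499 eV

This is also called the binding energy of the electron in state n = 7.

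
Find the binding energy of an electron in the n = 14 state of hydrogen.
0.069 eV

The ionization energy is the energy needed to remove the electron completely (n → ∞).

For hydrogen, E_n = -13.6057 eV / n².

At n = 14: E_14 = -13.6057 / 14² = -0.069417 eV
At n = ∞: E_∞ = 0 eV

Ionization energy = E_∞ - E_14 = 0 - (-0.069417) = 0.069417 eV
Ionization energy ≈ 0.069 eV

This is also called the binding energy of the electron in state n = 14.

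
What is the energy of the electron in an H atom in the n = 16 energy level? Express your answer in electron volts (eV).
-0.05315 eV

The energy levels of a hydrogen-like atom are given by:
E_n = -13.6057 eV / n²

For n = 16:
E_16 = -13.6057 eV / 16²
E_16 = -13.6057 eV / 256
E_16 = -0.05315 eV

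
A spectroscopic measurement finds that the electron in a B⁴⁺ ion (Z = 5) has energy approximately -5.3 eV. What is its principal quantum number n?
n = 8

The exact energy levels follow E_n = -13.6057 Z² / n² eV with Z = 5.

The measured value (-5.3 eV) is reported to only 2 significant figures, so we must test candidate n values and see which one matches to that precision.

Candidate energies:
  n = 6:  E = -13.6057 × 5² / 6² = -9.44840 eV
  n = 7:  E = -13.6057 × 5² / 7² = -6.94168 eV
  n = 8:  E = -13.6057 × 5² / 8² = -5.31473 eV  ← matches
  n = 9:  E = -13.6057 × 5² / 9² = -4.19929 eV
  n = 10:  E = -13.6057 × 5² / 10² = -3.40143 eV

Checking against the measurement of -5.3 eV (2 sig figs), only n = 8 agrees:
E_8 = -5.31473 eV, which rounds to -5.3 eV ✓

Therefore n = 8.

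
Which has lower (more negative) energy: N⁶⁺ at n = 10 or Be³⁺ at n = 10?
N⁶⁺ at n = 10 (E = -6.6668 eV)

Using E_n = -13.6057 Z² / n² eV:

N⁶⁺ (Z = 7) at n = 10:
E = -13.6057 × 7² / 10² = -13.6057 × 49 / 100 = -6.6667930 eV

Be³⁺ (Z = 4) at n = 10:
E = -13.6057 × 4² / 10² = -13.6057 × 16 / 100 = -2.1769120 eV

Since -6.6667930 eV < -2.1769120 eV,
N⁶⁺ at n = 10 is more tightly bound (requires more energy to ionize).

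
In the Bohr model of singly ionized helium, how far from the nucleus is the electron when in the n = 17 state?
7.6466 nm (or 76.4661 Å)

The Bohr radius formula is:
r_n = n² a₀ / Z

where a₀ = 0.0529177 nm is the Bohr radius.

For He⁺ (Z = 2) at n = 17:
r_17 = 17² × 0.0529177 nm / 2
r_17 = 289 × 0.0529177 nm / 2
r_17 = 15.29322 nm / 2
r_17 = 7.6466 nm

The electron orbits at approximately 7.6466 nm from the nucleus.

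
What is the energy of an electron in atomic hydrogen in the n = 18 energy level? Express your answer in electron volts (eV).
-0.04 eV

The energy levels of a hydrogen-like atom are given by:
E_n = -13.6057 eV / n²

For n = 18:
E_18 = -13.6057 eV / 18²
E_18 = -13.6057 eV / 324
E_18 = -0.04 eV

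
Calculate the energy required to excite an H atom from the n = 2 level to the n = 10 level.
3.265368 eV

The energy levels of a hydrogen-like atom are E_n = -13.6057 eV / n².

Energy at n = 2: E_2 = -13.6057 / 2² = -3.401425000 eV
Energy at n = 10: E_10 = -13.6057 / 10² = -0.136057000 eV

The excitation energy is the difference:
ΔE = E_10 - E_2
ΔE = -0.136057000 - (-3.401425000)
ΔE = 3.265368 eV

Since this is positive, energy must be absorbed (photon absorption).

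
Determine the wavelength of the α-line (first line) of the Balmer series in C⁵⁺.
18.225303 nm

The longest wavelength corresponds to the smallest energy transition in the series.
The Balmer series has all transitions ending at n_f = 2.

For C⁵⁺ (Z = 6), the first line (α-line) is the jump from n = 3 to n = 2:
E_3 = -13.6057 × 6² / 3² = -54.42280000 eV
E_2 = -13.6057 × 6² / 2² = -122.45130000 eV
ΔE = E_3 - E_2 = 68.02850000 eV

λ = hc/E = 1239.84 eV·nm / 68.02850000 eV
λ = 18.225303 nm

This is the α-line of the Balmer series in C⁵⁺.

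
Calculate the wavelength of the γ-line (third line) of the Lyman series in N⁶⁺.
1.984 nm

The lines of a series are numbered from the longest wavelength (smallest ΔE) outward; the third line is the transition from n = n_f + 3 to n_f.
The Lyman series has all transitions ending at n_f = 1.

For N⁶⁺ (Z = 7), the third line (γ-line) is the jump from n = 4 to n = 1:
E_4 = -13.6057 × 7² / 4² = -41.66746 eV
E_1 = -13.6057 × 7² / 1² = -666.67930 eV
ΔE = E_4 - E_1 = 625.01184 eV

λ = hc/E = 1239.84 eV·nm / 625.01184 eV
λ = 1.984 nm

This is the γ-line of the Lyman series in N⁶⁺.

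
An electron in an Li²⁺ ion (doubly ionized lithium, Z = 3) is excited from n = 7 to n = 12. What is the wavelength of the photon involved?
752.033540 nm

First, find the transition energy using E_n = -13.6057 Z² / n² eV:
E_7 = -13.6057 × 3² / 7² = -2.4990061224 eV
E_12 = -13.6057 × 3² / 12² = -0.8503562500 eV

Photon energy: |ΔE| = |E_12 - E_7| = 1.6486498724 eV

Convert to wavelength using E = hc/λ with hc = 1239.84 eV·nm:
λ = hc/E = 1239.84 eV·nm / 1.6486498724 eV
λ = 752.033540 nm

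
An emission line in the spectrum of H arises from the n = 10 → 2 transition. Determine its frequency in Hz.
7.896e+14 Hz

First, find the transition energy:
E_10 = -13.6057 / 10² = -0.13605700 eV
E_2 = -13.6057 / 2² = -3.40142500 eV
|ΔE| = |E_2 - E_10| = 3.26536800 eV

Convert to Joules: E = 3.26536800 eV × (1.602177 × 10⁻¹⁹ J/eV) = 5.23170e-19 J

Using E = hf:
f = E/h = 5.23170e-19 J / (6.62607 × 10⁻³⁴ J·s)
f = 7.896e+14 Hz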